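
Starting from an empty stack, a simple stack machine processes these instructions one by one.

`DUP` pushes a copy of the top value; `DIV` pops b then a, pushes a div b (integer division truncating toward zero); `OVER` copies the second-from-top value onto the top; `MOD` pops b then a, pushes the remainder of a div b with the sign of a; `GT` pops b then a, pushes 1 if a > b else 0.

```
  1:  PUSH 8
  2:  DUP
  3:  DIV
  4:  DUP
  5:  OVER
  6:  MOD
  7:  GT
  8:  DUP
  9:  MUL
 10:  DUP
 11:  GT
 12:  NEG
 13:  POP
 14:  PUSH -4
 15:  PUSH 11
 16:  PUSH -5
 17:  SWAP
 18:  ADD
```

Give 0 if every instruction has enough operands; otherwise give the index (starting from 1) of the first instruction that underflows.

0

PUSH 8  : 8
DUP     : 8 8
DIV     : 1
DUP     : 1 1
OVER    : 1 1 1
MOD     : 1 0
GT      : 1
DUP     : 1 1
MUL     : 1
DUP     : 1 1
GT      : 0
NEG     : 0
POP     : (empty)
PUSH -4 : -4
PUSH 11 : -4 11
PUSH -5 : -4 11 -5
SWAP    : -4 -5 11
ADD     : -4 6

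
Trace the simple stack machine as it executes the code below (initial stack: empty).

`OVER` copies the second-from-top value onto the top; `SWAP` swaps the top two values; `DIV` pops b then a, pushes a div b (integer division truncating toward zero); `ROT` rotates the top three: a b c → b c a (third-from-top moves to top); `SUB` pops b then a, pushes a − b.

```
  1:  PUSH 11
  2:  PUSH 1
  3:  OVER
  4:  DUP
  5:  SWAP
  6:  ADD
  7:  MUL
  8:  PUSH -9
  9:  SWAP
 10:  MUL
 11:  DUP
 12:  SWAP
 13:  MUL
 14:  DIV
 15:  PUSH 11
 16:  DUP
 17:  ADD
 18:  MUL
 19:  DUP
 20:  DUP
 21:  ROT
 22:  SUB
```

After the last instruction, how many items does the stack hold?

2

PUSH 11  11
PUSH 1   11 1
OVER     11 1 11
DUP      11 1 11 11
SWAP     11 1 11 11
ADD      11 1 22
MUL      11 22
PUSH -9  11 22 -9
SWAP     11 -9 22
MUL      11 -198
DUP      11 -198 -198
SWAP     11 -198 -198
MUL      11 39204
DIV      0
PUSH 11  0 11
DUP      0 11 11
ADD      0 22
MUL      0
DUP      0 0
DUP      0 0 0
ROT      0 0 0
SUB      0 0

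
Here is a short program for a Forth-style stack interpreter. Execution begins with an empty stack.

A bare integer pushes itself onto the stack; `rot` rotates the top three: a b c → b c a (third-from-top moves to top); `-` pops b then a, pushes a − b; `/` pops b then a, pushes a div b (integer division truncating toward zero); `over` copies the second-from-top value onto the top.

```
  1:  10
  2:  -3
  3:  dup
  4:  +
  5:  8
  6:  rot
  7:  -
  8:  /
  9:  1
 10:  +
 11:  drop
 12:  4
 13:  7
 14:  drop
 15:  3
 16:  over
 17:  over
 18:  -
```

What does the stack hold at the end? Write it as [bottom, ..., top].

10   → 10
-3   → 10 -3
dup  → 10 -3 -3
+    → 10 -6
8    → 10 -6 8
rot  → -6 8 10
-    → -6 -2
/    → 3
1    → 3 1
+    → 4
drop → (empty)
4    → 4
7    → 4 7
drop → 4
3    → 4 3
over → 4 3 4
over → 4 3 4 3
-    → 4 3 1

[4, 3, 1]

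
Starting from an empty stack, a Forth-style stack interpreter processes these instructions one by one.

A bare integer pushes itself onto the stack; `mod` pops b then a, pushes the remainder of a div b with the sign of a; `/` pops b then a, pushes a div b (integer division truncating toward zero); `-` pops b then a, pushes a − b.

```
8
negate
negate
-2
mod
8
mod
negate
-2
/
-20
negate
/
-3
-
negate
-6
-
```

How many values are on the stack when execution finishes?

8      -> 8
negate -> -8
negate -> 8
-2     -> 8 -2
mod    -> 0
8      -> 0 8
mod    -> 0
negate -> 0
-2     -> 0 -2
/      -> 0
-20    -> 0 -20
negate -> 0 20
/      -> 0
-3     -> 0 -3
-      -> 3
negate -> -3
-6     -> -3 -6
-      -> 3

1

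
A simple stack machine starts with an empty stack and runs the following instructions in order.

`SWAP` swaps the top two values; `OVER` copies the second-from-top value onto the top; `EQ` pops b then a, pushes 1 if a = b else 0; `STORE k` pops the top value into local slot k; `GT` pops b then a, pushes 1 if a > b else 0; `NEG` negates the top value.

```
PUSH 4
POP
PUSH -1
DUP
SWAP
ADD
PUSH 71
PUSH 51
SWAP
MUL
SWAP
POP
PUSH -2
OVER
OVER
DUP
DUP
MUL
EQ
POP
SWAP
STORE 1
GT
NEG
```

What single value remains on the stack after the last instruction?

PUSH 4  → [4]
POP     → []
PUSH -1 → [-1]
DUP     → [-1, -1]
SWAP    → [-1, -1]
ADD     → [-2]
PUSH 71 → [-2, 71]
PUSH 51 → [-2, 71, 51]
SWAP    → [-2, 51, 71]
MUL     → [-2, 3621]
SWAP    → [3621, -2]
POP     → [3621]
PUSH -2 → [3621, -2]
OVER    → [3621, -2, 3621]
OVER    → [3621, -2, 3621, -2]
DUP     → [3621, -2, 3621, -2, -2]
DUP     → [3621, -2, 3621, -2, -2, -2]
MUL     → [3621, -2, 3621, -2, 4]
EQ      → [3621, -2, 3621, 0]
POP     → [3621, -2, 3621]
SWAP    → [3621, 3621, -2]
STORE 1 → [3621, 3621]
GT      → [0]
NEG     → [0]

0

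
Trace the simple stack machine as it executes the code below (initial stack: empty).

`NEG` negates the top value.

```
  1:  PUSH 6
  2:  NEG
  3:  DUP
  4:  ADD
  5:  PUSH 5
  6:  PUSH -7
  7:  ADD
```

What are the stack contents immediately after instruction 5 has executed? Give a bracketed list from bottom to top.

[-12, 5]

PUSH 6 → [6]
NEG    → [-6]
DUP    → [-6, -6]
ADD    → [-12]
PUSH 5 → [-12, 5]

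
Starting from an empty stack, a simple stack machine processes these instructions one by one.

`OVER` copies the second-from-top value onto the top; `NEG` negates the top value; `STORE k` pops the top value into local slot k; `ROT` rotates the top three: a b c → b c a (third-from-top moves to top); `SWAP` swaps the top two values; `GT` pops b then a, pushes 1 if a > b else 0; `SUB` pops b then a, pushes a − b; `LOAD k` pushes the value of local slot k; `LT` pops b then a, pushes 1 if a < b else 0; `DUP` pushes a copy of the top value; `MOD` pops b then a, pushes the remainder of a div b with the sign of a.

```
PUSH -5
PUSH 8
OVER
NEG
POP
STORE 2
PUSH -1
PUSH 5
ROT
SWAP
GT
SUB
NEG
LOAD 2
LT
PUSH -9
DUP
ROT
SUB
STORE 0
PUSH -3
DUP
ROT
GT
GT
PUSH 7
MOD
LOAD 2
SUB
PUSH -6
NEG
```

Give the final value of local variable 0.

PUSH -5 -> -5
PUSH 8  -> -5 8
OVER    -> -5 8 -5
NEG     -> -5 8 5
POP     -> -5 8
STORE 2 -> -5
PUSH -1 -> -5 -1
PUSH 5  -> -5 -1 5
ROT     -> -1 5 -5
SWAP    -> -1 -5 5
GT      -> -1 0
SUB     -> -1
NEG     -> 1
LOAD 2  -> 1 8
LT      -> 1
PUSH -9 -> 1 -9
DUP     -> 1 -9 -9
ROT     -> -9 -9 1
SUB     -> -9 -10
STORE 0 -> -9
PUSH -3 -> -9 -3
DUP     -> -9 -3 -3
ROT     -> -3 -3 -9
GT      -> -3 1
GT      -> 0
PUSH 7  -> 0 7
MOD     -> 0
LOAD 2  -> 0 8
SUB     -> -8
PUSH -6 -> -8 -6
NEG     -> -8 6

-10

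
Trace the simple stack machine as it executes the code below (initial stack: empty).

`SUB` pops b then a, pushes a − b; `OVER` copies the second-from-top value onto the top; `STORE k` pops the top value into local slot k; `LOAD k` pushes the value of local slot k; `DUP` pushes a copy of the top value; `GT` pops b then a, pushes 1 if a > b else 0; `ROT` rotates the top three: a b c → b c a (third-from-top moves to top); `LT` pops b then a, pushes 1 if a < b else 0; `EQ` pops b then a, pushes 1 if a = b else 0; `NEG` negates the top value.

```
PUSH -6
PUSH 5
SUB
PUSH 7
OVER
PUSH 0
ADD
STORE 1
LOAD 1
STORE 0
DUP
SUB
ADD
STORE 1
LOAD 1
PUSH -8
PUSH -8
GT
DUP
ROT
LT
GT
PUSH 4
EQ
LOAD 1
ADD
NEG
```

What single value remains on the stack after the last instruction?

PUSH -6 → -6
PUSH 5  → -6 5
SUB     → -11
PUSH 7  → -11 7
OVER    → -11 7 -11
PUSH 0  → -11 7 -11 0
ADD     → -11 7 -11
STORE 1 → -11 7
LOAD 1  → -11 7 -11
STORE 0 → -11 7
DUP     → -11 7 7
SUB     → -11 0
ADD     → -11
STORE 1 → (empty)
LOAD 1  → -11
PUSH -8 → -11 -8
PUSH -8 → -11 -8 -8
GT      → -11 0
DUP     → -11 0 0
ROT     → 0 0 -11
LT      → 0 0
GT      → 0
PUSH 4  → 0 4
EQ      → 0
LOAD 1  → 0 -11
ADD     → -11
NEG     → 11

11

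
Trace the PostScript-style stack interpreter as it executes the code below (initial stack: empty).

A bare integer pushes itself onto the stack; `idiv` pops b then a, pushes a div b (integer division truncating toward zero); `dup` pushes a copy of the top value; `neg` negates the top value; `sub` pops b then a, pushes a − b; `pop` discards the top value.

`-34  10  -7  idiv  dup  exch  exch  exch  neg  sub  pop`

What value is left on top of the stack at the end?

-34  -> -34
10   -> -34 10
-7   -> -34 10 -7
idiv -> -34 -1
dup  -> -34 -1 -1
exch -> -34 -1 -1
exch -> -34 -1 -1
exch -> -34 -1 -1
neg  -> -34 -1 1
sub  -> -34 -2
pop  -> -34

-34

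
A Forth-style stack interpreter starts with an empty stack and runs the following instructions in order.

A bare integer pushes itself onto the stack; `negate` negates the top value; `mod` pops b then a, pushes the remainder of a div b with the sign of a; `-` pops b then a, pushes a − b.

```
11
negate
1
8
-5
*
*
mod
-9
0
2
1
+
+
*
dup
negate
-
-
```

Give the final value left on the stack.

43

11     → 11
negate → -11
1      → -11 1
8      → -11 1 8
-5     → -11 1 8 -5
*      → -11 1 -40
*      → -11 -40
mod    → -11
-9     → -11 -9
0      → -11 -9 0
2      → -11 -9 0 2
1      → -11 -9 0 2 1
+      → -11 -9 0 3
+      → -11 -9 3
*      → -11 -27
dup    → -11 -27 -27
negate → -11 -27 27
-      → -11 -54
-      → 43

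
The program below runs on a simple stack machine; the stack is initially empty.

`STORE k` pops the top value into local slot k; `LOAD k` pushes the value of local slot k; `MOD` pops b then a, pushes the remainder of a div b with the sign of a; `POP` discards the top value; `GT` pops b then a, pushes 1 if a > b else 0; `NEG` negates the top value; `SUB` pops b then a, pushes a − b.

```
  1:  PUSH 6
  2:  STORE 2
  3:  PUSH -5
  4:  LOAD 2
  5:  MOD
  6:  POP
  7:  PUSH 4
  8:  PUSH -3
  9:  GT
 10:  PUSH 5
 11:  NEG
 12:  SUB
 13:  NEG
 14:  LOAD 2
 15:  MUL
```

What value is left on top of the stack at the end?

-36

PUSH 6   6
STORE 2  (empty)
PUSH -5  -5
LOAD 2   -5 6
MOD      -5
POP      (empty)
PUSH 4   4
PUSH -3  4 -3
GT       1
PUSH 5   1 5
NEG      1 -5
SUB      6
NEG      -6
LOAD 2   -6 6
MUL      -36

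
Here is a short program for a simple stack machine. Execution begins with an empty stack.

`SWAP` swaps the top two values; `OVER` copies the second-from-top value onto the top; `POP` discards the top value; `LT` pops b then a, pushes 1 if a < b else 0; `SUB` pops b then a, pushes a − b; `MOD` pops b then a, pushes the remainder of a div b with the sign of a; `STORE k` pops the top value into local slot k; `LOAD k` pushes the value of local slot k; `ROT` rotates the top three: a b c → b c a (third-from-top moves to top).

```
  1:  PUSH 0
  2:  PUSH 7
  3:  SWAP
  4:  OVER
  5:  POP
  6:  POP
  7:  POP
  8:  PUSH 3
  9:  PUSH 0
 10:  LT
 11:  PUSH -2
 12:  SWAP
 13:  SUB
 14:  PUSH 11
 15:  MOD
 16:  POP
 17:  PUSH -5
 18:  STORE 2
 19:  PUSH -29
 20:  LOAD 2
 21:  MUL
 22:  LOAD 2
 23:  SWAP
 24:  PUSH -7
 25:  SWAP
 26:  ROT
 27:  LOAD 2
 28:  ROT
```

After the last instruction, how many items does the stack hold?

PUSH 0   → 0
PUSH 7   → 0 7
SWAP     → 7 0
OVER     → 7 0 7
POP      → 7 0
POP      → 7
POP      → (empty)
PUSH 3   → 3
PUSH 0   → 3 0
LT       → 0
PUSH -2  → 0 -2
SWAP     → -2 0
SUB      → -2
PUSH 11  → -2 11
MOD      → -2
POP      → (empty)
PUSH -5  → -5
STORE 2  → (empty)
PUSH -29 → -29
LOAD 2   → -29 -5
MUL      → 145
LOAD 2   → 145 -5
SWAP     → -5 145
PUSH -7  → -5 145 -7
SWAP     → -5 -7 145
ROT      → -7 145 -5
LOAD 2   → -7 145 -5 -5
ROT      → -7 -5 -5 145

4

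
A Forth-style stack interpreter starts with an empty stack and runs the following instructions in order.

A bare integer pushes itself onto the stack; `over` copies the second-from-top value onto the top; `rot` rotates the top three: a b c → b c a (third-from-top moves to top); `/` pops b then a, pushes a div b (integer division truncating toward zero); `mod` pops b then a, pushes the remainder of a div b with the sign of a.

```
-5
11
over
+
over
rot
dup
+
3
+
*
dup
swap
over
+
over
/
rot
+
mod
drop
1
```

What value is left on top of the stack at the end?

-5   → [-5]
11   → [-5, 11]
over → [-5, 11, -5]
+    → [-5, 6]
over → [-5, 6, -5]
rot  → [6, -5, -5]
dup  → [6, -5, -5, -5]
+    → [6, -5, -10]
3    → [6, -5, -10, 3]
+    → [6, -5, -7]
*    → [6, 35]
dup  → [6, 35, 35]
swap → [6, 35, 35]
over → [6, 35, 35, 35]
+    → [6, 35, 70]
over → [6, 35, 70, 35]
/    → [6, 35, 2]
rot  → [35, 2, 6]
+    → [35, 8]
mod  → [3]
drop → []
1    → [1]

1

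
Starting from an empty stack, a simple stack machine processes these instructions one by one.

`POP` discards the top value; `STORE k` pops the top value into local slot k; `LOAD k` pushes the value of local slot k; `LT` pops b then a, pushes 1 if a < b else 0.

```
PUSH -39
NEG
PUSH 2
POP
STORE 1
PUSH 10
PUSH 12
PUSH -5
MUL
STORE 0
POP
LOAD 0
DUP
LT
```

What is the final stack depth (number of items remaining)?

1

PUSH -39 -> [-39]
NEG      -> [39]
PUSH 2   -> [39, 2]
POP      -> [39]
STORE 1  -> []
PUSH 10  -> [10]
PUSH 12  -> [10, 12]
PUSH -5  -> [10, 12, -5]
MUL      -> [10, -60]
STORE 0  -> [10]
POP      -> []
LOAD 0   -> [-60]
DUP      -> [-60, -60]
LT       -> [0]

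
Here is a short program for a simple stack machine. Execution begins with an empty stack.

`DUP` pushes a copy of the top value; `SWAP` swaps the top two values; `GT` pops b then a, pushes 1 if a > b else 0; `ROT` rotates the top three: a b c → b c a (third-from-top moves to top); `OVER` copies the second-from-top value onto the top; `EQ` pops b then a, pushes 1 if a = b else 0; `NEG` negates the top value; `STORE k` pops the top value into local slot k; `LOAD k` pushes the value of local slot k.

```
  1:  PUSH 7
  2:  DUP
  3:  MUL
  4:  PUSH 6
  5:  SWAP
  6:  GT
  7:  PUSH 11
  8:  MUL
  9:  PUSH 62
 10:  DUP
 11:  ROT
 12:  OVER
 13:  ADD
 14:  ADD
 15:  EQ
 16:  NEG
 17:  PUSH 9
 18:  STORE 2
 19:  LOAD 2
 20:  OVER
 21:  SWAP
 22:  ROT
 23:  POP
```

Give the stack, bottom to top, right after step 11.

PUSH 7  -> [7]
DUP     -> [7, 7]
MUL     -> [49]
PUSH 6  -> [49, 6]
SWAP    -> [6, 49]
GT      -> [0]
PUSH 11 -> [0, 11]
MUL     -> [0]
PUSH 62 -> [0, 62]
DUP     -> [0, 62, 62]
ROT     -> [62, 62, 0]

[62, 62, 0]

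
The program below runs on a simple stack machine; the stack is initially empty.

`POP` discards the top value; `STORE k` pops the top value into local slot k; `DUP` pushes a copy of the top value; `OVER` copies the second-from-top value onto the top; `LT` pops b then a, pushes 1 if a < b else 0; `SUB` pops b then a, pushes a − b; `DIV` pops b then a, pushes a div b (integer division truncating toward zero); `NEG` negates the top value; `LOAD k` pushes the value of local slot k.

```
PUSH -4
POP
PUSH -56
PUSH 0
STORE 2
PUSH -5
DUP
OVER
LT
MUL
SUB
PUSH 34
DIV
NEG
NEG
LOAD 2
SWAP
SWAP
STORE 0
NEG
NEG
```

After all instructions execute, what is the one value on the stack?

-1

PUSH -4  -> -4
POP      -> (empty)
PUSH -56 -> -56
PUSH 0   -> -56 0
STORE 2  -> -56
PUSH -5  -> -56 -5
DUP      -> -56 -5 -5
OVER     -> -56 -5 -5 -5
LT       -> -56 -5 0
MUL      -> -56 0
SUB      -> -56
PUSH 34  -> -56 34
DIV      -> -1
NEG      -> 1
NEG      -> -1
LOAD 2   -> -1 0
SWAP     -> 0 -1
SWAP     -> -1 0
STORE 0  -> -1
NEG      -> 1
NEG      -> -1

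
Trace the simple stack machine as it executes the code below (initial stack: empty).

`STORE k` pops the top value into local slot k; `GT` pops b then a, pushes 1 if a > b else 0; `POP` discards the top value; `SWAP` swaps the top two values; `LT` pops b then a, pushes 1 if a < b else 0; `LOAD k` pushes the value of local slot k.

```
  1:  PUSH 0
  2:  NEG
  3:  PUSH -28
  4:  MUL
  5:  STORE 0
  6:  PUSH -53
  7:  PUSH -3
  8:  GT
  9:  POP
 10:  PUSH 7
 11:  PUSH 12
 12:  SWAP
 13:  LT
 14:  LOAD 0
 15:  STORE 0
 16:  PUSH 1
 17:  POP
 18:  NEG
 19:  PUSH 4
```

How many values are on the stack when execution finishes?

PUSH 0   -> 0
NEG      -> 0
PUSH -28 -> 0 -28
MUL      -> 0
STORE 0  -> (empty)
PUSH -53 -> -53
PUSH -3  -> -53 -3
GT       -> 0
POP      -> (empty)
PUSH 7   -> 7
PUSH 12  -> 7 12
SWAP     -> 12 7
LT       -> 0
LOAD 0   -> 0 0
STORE 0  -> 0
PUSH 1   -> 0 1
POP      -> 0
NEG      -> 0
PUSH 4   -> 0 4

2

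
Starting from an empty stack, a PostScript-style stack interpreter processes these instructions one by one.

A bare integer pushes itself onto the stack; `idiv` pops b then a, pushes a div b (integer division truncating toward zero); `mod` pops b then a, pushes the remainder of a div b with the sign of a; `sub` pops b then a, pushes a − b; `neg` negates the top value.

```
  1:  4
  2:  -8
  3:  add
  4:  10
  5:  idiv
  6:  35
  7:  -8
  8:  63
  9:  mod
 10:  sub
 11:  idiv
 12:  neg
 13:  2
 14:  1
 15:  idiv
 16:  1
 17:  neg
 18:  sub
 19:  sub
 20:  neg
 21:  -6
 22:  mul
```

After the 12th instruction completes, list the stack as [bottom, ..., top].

4     4
-8    4 -8
add   -4
10    -4 10
idiv  0
35    0 35
-8    0 35 -8
63    0 35 -8 63
mod   0 35 -8
sub   0 43
idiv  0
neg   0

[0]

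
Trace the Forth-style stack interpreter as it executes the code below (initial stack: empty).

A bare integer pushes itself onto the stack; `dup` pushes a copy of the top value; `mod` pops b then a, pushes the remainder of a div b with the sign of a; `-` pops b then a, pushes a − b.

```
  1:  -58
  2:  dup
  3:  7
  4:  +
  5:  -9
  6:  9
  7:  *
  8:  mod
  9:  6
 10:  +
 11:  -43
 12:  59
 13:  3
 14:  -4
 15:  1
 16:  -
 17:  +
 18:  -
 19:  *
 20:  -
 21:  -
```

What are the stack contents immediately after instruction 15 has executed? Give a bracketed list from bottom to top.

-58 -> [-58]
dup -> [-58, -58]
7   -> [-58, -58, 7]
+   -> [-58, -51]
-9  -> [-58, -51, -9]
9   -> [-58, -51, -9, 9]
*   -> [-58, -51, -81]
mod -> [-58, -51]
6   -> [-58, -51, 6]
+   -> [-58, -45]
-43 -> [-58, -45, -43]
59  -> [-58, -45, -43, 59]
3   -> [-58, -45, -43, 59, 3]
-4  -> [-58, -45, -43, 59, 3, -4]
1   -> [-58, -45, -43, 59, 3, -4, 1]

[-58, -45, -43, 59, 3, -4, 1]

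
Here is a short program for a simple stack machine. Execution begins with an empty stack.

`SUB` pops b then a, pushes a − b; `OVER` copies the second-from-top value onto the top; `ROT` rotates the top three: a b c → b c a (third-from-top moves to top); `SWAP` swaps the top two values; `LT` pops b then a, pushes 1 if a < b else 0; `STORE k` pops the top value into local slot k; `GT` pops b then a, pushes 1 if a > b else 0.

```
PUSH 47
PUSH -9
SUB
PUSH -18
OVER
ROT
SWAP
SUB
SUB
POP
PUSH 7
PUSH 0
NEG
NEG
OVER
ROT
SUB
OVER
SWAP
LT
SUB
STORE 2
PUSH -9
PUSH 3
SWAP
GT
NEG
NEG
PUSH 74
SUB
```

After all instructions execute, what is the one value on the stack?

PUSH 47   [47]
PUSH -9   [47, -9]
SUB       [56]
PUSH -18  [56, -18]
OVER      [56, -18, 56]
ROT       [-18, 56, 56]
SWAP      [-18, 56, 56]
SUB       [-18, 0]
SUB       [-18]
POP       []
PUSH 7    [7]
PUSH 0    [7, 0]
NEG       [7, 0]
NEG       [7, 0]
OVER      [7, 0, 7]
ROT       [0, 7, 7]
SUB       [0, 0]
OVER      [0, 0, 0]
SWAP      [0, 0, 0]
LT        [0, 0]
SUB       [0]
STORE 2   []
PUSH -9   [-9]
PUSH 3    [-9, 3]
SWAP      [3, -9]
GT        [1]
NEG       [-1]
NEG       [1]
PUSH 74   [1, 74]
SUB       [-73]

-73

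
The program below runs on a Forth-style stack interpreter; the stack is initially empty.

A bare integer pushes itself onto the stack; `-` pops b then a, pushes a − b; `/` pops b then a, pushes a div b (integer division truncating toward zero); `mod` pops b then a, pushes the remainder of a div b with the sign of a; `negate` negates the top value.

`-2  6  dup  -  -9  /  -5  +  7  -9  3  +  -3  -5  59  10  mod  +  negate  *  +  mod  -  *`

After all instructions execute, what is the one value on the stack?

-2     : [-2]
6      : [-2, 6]
dup    : [-2, 6, 6]
-      : [-2, 0]
-9     : [-2, 0, -9]
/      : [-2, 0]
-5     : [-2, 0, -5]
+      : [-2, -5]
7      : [-2, -5, 7]
-9     : [-2, -5, 7, -9]
3      : [-2, -5, 7, -9, 3]
+      : [-2, -5, 7, -6]
-3     : [-2, -5, 7, -6, -3]
-5     : [-2, -5, 7, -6, -3, -5]
59     : [-2, -5, 7, -6, -3, -5, 59]
10     : [-2, -5, 7, -6, -3, -5, 59, 10]
mod    : [-2, -5, 7, -6, -3, -5, 9]
+      : [-2, -5, 7, -6, -3, 4]
negate : [-2, -5, 7, -6, -3, -4]
*      : [-2, -5, 7, -6, 12]
+      : [-2, -5, 7, 6]
mod    : [-2, -5, 1]
-      : [-2, -6]
*      : [12]

12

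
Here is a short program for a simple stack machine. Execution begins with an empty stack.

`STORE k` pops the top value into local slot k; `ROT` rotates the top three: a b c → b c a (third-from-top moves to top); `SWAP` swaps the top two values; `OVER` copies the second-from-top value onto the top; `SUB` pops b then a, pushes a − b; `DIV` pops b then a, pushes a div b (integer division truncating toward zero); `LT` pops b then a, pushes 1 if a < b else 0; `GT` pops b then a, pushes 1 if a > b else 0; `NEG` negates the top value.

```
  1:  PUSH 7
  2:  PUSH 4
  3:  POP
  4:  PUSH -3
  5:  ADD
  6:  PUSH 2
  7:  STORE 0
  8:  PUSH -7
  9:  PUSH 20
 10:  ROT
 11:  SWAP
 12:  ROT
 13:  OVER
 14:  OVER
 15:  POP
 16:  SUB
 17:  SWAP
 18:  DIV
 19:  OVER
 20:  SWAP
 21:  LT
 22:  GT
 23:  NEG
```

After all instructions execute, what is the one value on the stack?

PUSH 7  : 7
PUSH 4  : 7 4
POP     : 7
PUSH -3 : 7 -3
ADD     : 4
PUSH 2  : 4 2
STORE 0 : 4
PUSH -7 : 4 -7
PUSH 20 : 4 -7 20
ROT     : -7 20 4
SWAP    : -7 4 20
ROT     : 4 20 -7
OVER    : 4 20 -7 20
OVER    : 4 20 -7 20 -7
POP     : 4 20 -7 20
SUB     : 4 20 -27
SWAP    : 4 -27 20
DIV     : 4 -1
OVER    : 4 -1 4
SWAP    : 4 4 -1
LT      : 4 0
GT      : 1
NEG     : -1

-1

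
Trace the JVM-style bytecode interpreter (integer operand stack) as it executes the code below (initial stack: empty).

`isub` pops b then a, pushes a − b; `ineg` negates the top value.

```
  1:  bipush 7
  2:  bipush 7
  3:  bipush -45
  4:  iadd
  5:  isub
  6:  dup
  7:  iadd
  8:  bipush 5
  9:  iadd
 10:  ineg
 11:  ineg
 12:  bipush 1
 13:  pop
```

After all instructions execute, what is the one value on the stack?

bipush 7   : 7
bipush 7   : 7 7
bipush -45 : 7 7 -45
iadd       : 7 -38
isub       : 45
dup        : 45 45
iadd       : 90
bipush 5   : 90 5
iadd       : 95
ineg       : -95
ineg       : 95
bipush 1   : 95 1
pop        : 95

95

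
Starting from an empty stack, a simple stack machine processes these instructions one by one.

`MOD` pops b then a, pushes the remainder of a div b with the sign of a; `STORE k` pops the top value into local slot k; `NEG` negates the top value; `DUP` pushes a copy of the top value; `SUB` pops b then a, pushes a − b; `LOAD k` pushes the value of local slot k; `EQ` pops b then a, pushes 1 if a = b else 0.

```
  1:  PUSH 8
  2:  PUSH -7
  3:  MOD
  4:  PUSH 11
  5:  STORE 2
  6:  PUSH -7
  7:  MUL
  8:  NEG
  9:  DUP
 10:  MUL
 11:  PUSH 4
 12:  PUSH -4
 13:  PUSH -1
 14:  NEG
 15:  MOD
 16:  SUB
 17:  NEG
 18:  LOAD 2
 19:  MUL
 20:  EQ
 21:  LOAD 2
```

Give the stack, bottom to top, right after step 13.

[49, 4, -4, -1]

PUSH 8   8
PUSH -7  8 -7
MOD      1
PUSH 11  1 11
STORE 2  1
PUSH -7  1 -7
MUL      -7
NEG      7
DUP      7 7
MUL      49
PUSH 4   49 4
PUSH -4  49 4 -4
PUSH -1  49 4 -4 -1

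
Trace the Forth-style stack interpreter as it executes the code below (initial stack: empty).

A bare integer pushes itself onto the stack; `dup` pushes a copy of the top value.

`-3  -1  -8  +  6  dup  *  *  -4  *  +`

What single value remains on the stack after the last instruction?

-3  -> [-3]
-1  -> [-3, -1]
-8  -> [-3, -1, -8]
+   -> [-3, -9]
6   -> [-3, -9, 6]
dup -> [-3, -9, 6, 6]
*   -> [-3, -9, 36]
*   -> [-3, -324]
-4  -> [-3, -324, -4]
*   -> [-3, 1296]
+   -> [1293]

1293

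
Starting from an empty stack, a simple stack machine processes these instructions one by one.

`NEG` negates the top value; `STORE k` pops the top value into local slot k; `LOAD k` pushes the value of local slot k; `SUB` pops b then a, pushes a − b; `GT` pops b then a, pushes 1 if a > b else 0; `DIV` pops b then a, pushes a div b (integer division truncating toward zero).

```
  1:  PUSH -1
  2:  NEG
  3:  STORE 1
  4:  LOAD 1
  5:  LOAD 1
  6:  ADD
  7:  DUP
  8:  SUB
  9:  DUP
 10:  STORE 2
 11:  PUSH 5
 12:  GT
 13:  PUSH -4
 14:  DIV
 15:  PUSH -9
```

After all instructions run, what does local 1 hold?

PUSH -1 : [-1]
NEG     : [1]
STORE 1 : []
LOAD 1  : [1]
LOAD 1  : [1, 1]
ADD     : [2]
DUP     : [2, 2]
SUB     : [0]
DUP     : [0, 0]
STORE 2 : [0]
PUSH 5  : [0, 5]
GT      : [0]
PUSH -4 : [0, -4]
DIV     : [0]
PUSH -9 : [0, -9]

1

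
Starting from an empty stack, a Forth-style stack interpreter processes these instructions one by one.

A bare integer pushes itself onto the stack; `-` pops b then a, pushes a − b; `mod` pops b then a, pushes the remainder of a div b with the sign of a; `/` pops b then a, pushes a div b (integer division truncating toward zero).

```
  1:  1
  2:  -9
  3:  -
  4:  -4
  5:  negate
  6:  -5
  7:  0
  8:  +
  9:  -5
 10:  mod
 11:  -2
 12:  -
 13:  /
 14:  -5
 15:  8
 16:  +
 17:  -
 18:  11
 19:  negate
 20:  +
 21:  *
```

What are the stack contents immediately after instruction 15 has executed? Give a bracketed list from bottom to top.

1       [1]
-9      [1, -9]
-       [10]
-4      [10, -4]
negate  [10, 4]
-5      [10, 4, -5]
0       [10, 4, -5, 0]
+       [10, 4, -5]
-5      [10, 4, -5, -5]
mod     [10, 4, 0]
-2      [10, 4, 0, -2]
-       [10, 4, 2]
/       [10, 2]
-5      [10, 2, -5]
8       [10, 2, -5, 8]

[10, 2, -5, 8]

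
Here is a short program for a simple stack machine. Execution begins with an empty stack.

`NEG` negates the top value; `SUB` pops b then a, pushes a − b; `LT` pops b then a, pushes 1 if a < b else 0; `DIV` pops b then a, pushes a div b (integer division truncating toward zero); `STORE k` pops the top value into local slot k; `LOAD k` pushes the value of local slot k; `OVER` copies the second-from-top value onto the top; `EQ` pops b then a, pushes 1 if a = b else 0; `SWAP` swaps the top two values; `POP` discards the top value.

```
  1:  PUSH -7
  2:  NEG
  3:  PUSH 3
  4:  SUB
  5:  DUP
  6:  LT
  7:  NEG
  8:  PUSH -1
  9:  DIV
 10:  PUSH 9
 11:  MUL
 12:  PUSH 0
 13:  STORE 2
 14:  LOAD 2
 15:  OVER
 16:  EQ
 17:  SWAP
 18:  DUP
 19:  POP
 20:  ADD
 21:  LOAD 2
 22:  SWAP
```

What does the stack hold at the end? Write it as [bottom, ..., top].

PUSH -7 : [-7]
NEG     : [7]
PUSH 3  : [7, 3]
SUB     : [4]
DUP     : [4, 4]
LT      : [0]
NEG     : [0]
PUSH -1 : [0, -1]
DIV     : [0]
PUSH 9  : [0, 9]
MUL     : [0]
PUSH 0  : [0, 0]
STORE 2 : [0]
LOAD 2  : [0, 0]
OVER    : [0, 0, 0]
EQ      : [0, 1]
SWAP    : [1, 0]
DUP     : [1, 0, 0]
POP     : [1, 0]
ADD     : [1]
LOAD 2  : [1, 0]
SWAP    : [0, 1]

[0, 1]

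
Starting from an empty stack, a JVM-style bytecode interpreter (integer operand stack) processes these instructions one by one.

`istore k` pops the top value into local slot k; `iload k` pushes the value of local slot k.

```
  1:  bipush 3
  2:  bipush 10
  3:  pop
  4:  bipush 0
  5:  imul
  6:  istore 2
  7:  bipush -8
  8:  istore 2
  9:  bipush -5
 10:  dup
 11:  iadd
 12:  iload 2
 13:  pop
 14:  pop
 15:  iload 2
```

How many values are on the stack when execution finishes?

1

bipush 3  → 3
bipush 10 → 3 10
pop       → 3
bipush 0  → 3 0
imul      → 0
istore 2  → (empty)
bipush -8 → -8
istore 2  → (empty)
bipush -5 → -5
dup       → -5 -5
iadd      → -10
iload 2   → -10 -8
pop       → -10
pop       → (empty)
iload 2   → -8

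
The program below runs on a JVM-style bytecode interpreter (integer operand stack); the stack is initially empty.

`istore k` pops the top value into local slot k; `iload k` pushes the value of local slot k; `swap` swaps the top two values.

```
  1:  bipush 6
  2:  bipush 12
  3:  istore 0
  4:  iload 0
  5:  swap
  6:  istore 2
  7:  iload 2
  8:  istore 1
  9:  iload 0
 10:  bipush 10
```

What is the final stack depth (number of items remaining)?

bipush 6  -> [6]
bipush 12 -> [6, 12]
istore 0  -> [6]
iload 0   -> [6, 12]
swap      -> [12, 6]
istore 2  -> [12]
iload 2   -> [12, 6]
istore 1  -> [12]
iload 0   -> [12, 12]
bipush 10 -> [12, 12, 10]

3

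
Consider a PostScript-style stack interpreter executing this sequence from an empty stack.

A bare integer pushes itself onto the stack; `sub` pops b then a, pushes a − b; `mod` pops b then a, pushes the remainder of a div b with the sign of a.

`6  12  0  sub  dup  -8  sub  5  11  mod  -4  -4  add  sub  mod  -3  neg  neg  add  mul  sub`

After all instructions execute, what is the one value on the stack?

6   -> 6
12  -> 6 12
0   -> 6 12 0
sub -> 6 12
dup -> 6 12 12
-8  -> 6 12 12 -8
sub -> 6 12 20
5   -> 6 12 20 5
11  -> 6 12 20 5 11
mod -> 6 12 20 5
-4  -> 6 12 20 5 -4
-4  -> 6 12 20 5 -4 -4
add -> 6 12 20 5 -8
sub -> 6 12 20 13
mod -> 6 12 7
-3  -> 6 12 7 -3
neg -> 6 12 7 3
neg -> 6 12 7 -3
add -> 6 12 4
mul -> 6 48
sub -> -42

-42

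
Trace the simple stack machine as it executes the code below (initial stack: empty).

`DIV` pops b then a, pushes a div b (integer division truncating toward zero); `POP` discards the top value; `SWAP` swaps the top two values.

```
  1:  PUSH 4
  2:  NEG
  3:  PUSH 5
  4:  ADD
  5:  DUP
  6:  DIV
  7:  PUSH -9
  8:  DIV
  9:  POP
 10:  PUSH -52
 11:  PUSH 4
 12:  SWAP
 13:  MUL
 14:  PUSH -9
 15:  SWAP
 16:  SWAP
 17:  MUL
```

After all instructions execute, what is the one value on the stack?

PUSH 4   → [4]
NEG      → [-4]
PUSH 5   → [-4, 5]
ADD      → [1]
DUP      → [1, 1]
DIV      → [1]
PUSH -9  → [1, -9]
DIV      → [0]
POP      → []
PUSH -52 → [-52]
PUSH 4   → [-52, 4]
SWAP     → [4, -52]
MUL      → [-208]
PUSH -9  → [-208, -9]
SWAP     → [-9, -208]
SWAP     → [-208, -9]
MUL      → [1872]

1872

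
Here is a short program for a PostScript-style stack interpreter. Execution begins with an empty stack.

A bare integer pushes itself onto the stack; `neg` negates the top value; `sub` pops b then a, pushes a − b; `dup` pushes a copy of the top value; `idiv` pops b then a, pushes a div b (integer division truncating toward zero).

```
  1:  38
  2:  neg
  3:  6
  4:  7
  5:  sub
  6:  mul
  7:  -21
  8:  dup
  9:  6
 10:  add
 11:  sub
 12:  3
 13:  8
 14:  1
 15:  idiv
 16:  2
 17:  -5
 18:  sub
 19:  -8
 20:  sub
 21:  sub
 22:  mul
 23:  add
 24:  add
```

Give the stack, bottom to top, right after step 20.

[38, -6, 3, 8, 15]

38   : 38
neg  : -38
6    : -38 6
7    : -38 6 7
sub  : -38 -1
mul  : 38
-21  : 38 -21
dup  : 38 -21 -21
6    : 38 -21 -21 6
add  : 38 -21 -15
sub  : 38 -6
3    : 38 -6 3
8    : 38 -6 3 8
1    : 38 -6 3 8 1
idiv : 38 -6 3 8
2    : 38 -6 3 8 2
-5   : 38 -6 3 8 2 -5
sub  : 38 -6 3 8 7
-8   : 38 -6 3 8 7 -8
sub  : 38 -6 3 8 15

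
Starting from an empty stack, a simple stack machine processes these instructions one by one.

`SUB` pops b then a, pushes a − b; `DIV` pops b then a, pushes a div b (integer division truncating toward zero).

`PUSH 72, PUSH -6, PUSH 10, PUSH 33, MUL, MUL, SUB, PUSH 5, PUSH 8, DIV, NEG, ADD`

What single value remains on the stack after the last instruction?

2052

PUSH 72 → 72
PUSH -6 → 72 -6
PUSH 10 → 72 -6 10
PUSH 33 → 72 -6 10 33
MUL     → 72 -6 330
MUL     → 72 -1980
SUB     → 2052
PUSH 5  → 2052 5
PUSH 8  → 2052 5 8
DIV     → 2052 0
NEG     → 2052 0
ADD     → 2052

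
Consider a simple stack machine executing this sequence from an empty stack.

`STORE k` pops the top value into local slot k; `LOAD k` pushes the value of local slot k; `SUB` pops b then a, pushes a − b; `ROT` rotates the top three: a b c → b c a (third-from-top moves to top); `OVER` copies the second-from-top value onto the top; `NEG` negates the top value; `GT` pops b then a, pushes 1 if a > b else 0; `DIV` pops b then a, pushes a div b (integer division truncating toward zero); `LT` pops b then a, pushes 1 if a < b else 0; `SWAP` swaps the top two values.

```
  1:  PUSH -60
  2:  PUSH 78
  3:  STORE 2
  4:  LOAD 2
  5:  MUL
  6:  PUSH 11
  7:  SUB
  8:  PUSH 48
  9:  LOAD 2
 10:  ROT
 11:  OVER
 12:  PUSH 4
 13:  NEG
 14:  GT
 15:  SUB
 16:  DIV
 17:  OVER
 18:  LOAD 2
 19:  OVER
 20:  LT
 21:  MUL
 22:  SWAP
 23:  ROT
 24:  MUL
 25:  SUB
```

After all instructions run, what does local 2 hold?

78

PUSH -60  [-60]
PUSH 78   [-60, 78]
STORE 2   [-60]
LOAD 2    [-60, 78]
MUL       [-4680]
PUSH 11   [-4680, 11]
SUB       [-4691]
PUSH 48   [-4691, 48]
LOAD 2    [-4691, 48, 78]
ROT       [48, 78, -4691]
OVER      [48, 78, -4691, 78]
PUSH 4    [48, 78, -4691, 78, 4]
NEG       [48, 78, -4691, 78, -4]
GT        [48, 78, -4691, 1]
SUB       [48, 78, -4692]
DIV       [48, 0]
OVER      [48, 0, 48]
LOAD 2    [48, 0, 48, 78]
OVER      [48, 0, 48, 78, 48]
LT        [48, 0, 48, 0]
MUL       [48, 0, 0]
SWAP      [48, 0, 0]
ROT       [0, 0, 48]
MUL       [0, 0]
SUB       [0]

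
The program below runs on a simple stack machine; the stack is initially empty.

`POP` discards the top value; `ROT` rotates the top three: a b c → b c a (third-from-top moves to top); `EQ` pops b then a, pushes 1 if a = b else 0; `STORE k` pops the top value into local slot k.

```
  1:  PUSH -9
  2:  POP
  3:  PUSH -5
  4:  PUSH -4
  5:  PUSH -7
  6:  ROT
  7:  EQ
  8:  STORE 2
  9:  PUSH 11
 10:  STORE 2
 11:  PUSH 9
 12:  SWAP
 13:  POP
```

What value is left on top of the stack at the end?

9

PUSH -9 → -9
POP     → (empty)
PUSH -5 → -5
PUSH -4 → -5 -4
PUSH -7 → -5 -4 -7
ROT     → -4 -7 -5
EQ      → -4 0
STORE 2 → -4
PUSH 11 → -4 11
STORE 2 → -4
PUSH 9  → -4 9
SWAP    → 9 -4
POP     → 9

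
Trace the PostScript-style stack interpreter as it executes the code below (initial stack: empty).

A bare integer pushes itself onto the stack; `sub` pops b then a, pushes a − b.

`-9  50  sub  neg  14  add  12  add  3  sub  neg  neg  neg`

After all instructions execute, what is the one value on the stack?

-82

-9  -> -9
50  -> -9 50
sub -> -59
neg -> 59
14  -> 59 14
add -> 73
12  -> 73 12
add -> 85
3   -> 85 3
sub -> 82
neg -> -82
neg -> 82
neg -> -82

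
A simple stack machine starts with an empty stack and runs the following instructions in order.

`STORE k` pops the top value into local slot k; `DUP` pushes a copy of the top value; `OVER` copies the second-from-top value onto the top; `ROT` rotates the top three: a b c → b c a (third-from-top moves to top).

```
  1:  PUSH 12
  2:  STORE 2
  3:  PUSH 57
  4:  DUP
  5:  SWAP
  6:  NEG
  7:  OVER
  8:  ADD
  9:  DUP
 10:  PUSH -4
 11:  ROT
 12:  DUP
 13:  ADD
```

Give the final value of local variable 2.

12

PUSH 12 : 12
STORE 2 : (empty)
PUSH 57 : 57
DUP     : 57 57
SWAP    : 57 57
NEG     : 57 -57
OVER    : 57 -57 57
ADD     : 57 0
DUP     : 57 0 0
PUSH -4 : 57 0 0 -4
ROT     : 57 0 -4 0
DUP     : 57 0 -4 0 0
ADD     : 57 0 -4 0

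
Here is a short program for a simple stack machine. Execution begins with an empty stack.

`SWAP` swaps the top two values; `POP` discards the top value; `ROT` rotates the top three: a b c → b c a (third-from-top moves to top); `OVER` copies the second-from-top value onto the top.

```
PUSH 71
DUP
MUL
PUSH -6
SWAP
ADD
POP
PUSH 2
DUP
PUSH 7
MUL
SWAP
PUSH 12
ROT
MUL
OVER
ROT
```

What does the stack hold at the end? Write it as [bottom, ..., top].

[168, 2, 2]

PUSH 71 → 71
DUP     → 71 71
MUL     → 5041
PUSH -6 → 5041 -6
SWAP    → -6 5041
ADD     → 5035
POP     → (empty)
PUSH 2  → 2
DUP     → 2 2
PUSH 7  → 2 2 7
MUL     → 2 14
SWAP    → 14 2
PUSH 12 → 14 2 12
ROT     → 2 12 14
MUL     → 2 168
OVER    → 2 168 2
ROT     → 168 2 2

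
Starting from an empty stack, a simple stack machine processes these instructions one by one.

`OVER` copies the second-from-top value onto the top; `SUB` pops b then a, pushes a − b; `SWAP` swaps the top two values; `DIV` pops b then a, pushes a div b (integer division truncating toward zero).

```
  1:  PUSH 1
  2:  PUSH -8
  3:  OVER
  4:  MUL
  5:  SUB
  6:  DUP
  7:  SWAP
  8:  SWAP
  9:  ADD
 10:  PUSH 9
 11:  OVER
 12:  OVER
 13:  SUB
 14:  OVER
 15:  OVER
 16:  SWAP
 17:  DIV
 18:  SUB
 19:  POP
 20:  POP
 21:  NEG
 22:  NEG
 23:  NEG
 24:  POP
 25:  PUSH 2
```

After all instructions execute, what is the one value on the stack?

PUSH 1   [1]
PUSH -8  [1, -8]
OVER     [1, -8, 1]
MUL      [1, -8]
SUB      [9]
DUP      [9, 9]
SWAP     [9, 9]
SWAP     [9, 9]
ADD      [18]
PUSH 9   [18, 9]
OVER     [18, 9, 18]
OVER     [18, 9, 18, 9]
SUB      [18, 9, 9]
OVER     [18, 9, 9, 9]
OVER     [18, 9, 9, 9, 9]
SWAP     [18, 9, 9, 9, 9]
DIV      [18, 9, 9, 1]
SUB      [18, 9, 8]
POP      [18, 9]
POP      [18]
NEG      [-18]
NEG      [18]
NEG      [-18]
POP      []
PUSH 2   [2]

2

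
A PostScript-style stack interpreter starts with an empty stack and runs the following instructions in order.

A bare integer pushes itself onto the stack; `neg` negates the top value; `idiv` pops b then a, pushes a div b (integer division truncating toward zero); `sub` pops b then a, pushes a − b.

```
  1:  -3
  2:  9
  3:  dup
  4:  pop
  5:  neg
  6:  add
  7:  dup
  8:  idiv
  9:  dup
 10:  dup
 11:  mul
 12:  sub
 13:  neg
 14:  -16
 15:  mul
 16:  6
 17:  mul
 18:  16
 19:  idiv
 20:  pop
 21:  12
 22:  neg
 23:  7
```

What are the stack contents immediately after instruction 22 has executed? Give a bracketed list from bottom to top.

-3    -3
9     -3 9
dup   -3 9 9
pop   -3 9
neg   -3 -9
add   -12
dup   -12 -12
idiv  1
dup   1 1
dup   1 1 1
mul   1 1
sub   0
neg   0
-16   0 -16
mul   0
6     0 6
mul   0
16    0 16
idiv  0
pop   (empty)
12    12
neg   -12

[-12]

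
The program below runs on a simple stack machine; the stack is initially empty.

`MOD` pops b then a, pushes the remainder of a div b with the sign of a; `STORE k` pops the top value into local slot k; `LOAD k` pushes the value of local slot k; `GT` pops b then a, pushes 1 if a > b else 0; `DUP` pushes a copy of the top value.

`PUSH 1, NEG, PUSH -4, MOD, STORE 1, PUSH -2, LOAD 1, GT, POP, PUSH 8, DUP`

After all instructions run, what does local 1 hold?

PUSH 1  → 1
NEG     → -1
PUSH -4 → -1 -4
MOD     → -1
STORE 1 → (empty)
PUSH -2 → -2
LOAD 1  → -2 -1
GT      → 0
POP     → (empty)
PUSH 8  → 8
DUP     → 8 8

-1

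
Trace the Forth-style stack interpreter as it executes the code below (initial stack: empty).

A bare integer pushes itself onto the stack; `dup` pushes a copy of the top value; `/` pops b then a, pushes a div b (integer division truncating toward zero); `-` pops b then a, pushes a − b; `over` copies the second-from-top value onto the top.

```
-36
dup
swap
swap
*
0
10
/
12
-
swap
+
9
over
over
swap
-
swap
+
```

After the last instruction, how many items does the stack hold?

2

-36  : [-36]
dup  : [-36, -36]
swap : [-36, -36]
swap : [-36, -36]
*    : [1296]
0    : [1296, 0]
10   : [1296, 0, 10]
/    : [1296, 0]
12   : [1296, 0, 12]
-    : [1296, -12]
swap : [-12, 1296]
+    : [1284]
9    : [1284, 9]
over : [1284, 9, 1284]
over : [1284, 9, 1284, 9]
swap : [1284, 9, 9, 1284]
-    : [1284, 9, -1275]
swap : [1284, -1275, 9]
+    : [1284, -1266]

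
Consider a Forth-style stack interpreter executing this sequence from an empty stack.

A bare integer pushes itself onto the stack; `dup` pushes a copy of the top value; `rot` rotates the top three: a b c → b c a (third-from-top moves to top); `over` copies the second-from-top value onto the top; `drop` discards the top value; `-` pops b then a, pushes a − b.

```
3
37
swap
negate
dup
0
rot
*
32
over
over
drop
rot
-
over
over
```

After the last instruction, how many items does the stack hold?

3       [3]
37      [3, 37]
swap    [37, 3]
negate  [37, -3]
dup     [37, -3, -3]
0       [37, -3, -3, 0]
rot     [37, -3, 0, -3]
*       [37, -3, 0]
32      [37, -3, 0, 32]
over    [37, -3, 0, 32, 0]
over    [37, -3, 0, 32, 0, 32]
drop    [37, -3, 0, 32, 0]
rot     [37, -3, 32, 0, 0]
-       [37, -3, 32, 0]
over    [37, -3, 32, 0, 32]
over    [37, -3, 32, 0, 32, 0]

6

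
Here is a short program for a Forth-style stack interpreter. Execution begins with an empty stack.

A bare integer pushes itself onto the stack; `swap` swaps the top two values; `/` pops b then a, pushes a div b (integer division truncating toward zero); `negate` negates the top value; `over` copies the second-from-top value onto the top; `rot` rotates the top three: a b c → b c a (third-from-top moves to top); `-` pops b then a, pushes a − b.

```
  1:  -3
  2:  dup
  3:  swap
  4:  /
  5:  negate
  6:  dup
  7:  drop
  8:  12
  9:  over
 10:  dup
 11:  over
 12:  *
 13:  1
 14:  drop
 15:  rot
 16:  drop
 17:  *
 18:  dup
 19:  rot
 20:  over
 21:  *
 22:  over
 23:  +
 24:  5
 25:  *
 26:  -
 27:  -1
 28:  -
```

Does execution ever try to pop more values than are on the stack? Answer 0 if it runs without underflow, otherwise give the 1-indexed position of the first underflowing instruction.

0

-3     : [-3]
dup    : [-3, -3]
swap   : [-3, -3]
/      : [1]
negate : [-1]
dup    : [-1, -1]
drop   : [-1]
12     : [-1, 12]
over   : [-1, 12, -1]
dup    : [-1, 12, -1, -1]
over   : [-1, 12, -1, -1, -1]
*      : [-1, 12, -1, 1]
1      : [-1, 12, -1, 1, 1]
drop   : [-1, 12, -1, 1]
rot    : [-1, -1, 1, 12]
drop   : [-1, -1, 1]
*      : [-1, -1]
dup    : [-1, -1, -1]
rot    : [-1, -1, -1]
over   : [-1, -1, -1, -1]
*      : [-1, -1, 1]
over   : [-1, -1, 1, -1]
+      : [-1, -1, 0]
5      : [-1, -1, 0, 5]
*      : [-1, -1, 0]
-      : [-1, -1]
-1     : [-1, -1, -1]
-      : [-1, 0]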